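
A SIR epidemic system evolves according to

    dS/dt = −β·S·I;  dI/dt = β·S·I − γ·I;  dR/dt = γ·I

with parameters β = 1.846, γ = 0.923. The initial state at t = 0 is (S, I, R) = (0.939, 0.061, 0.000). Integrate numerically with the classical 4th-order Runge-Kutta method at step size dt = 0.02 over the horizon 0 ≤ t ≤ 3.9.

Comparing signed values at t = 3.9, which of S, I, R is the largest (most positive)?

t=0.000: state=(0.939, 0.061, 0.000)
step 1 (dt=0.02): k1=(-0.106, 0.049, 0.056), k2=(-0.106, 0.050, 0.057), k3=(-0.106, 0.050, 0.057), k4=(-0.107, 0.050, 0.057); state += dt/6·(k1+2k2+2k3+k4)
t=0.020: state=(0.937, 0.062, 0.001)
t=0.040: state=(0.935, 0.063, 0.002)
t=0.060: state=(0.933, 0.064, 0.003)
continuing one RK4 step at a time; state shown every 10 steps (Δt=0.2):
t=0.200: state=(0.916, 0.071, 0.012)
t=0.400: state=(0.891, 0.083, 0.026)
t=0.600: state=(0.862, 0.095, 0.043)
t=0.800: state=(0.830, 0.108, 0.062)
t=1.000: state=(0.796, 0.122, 0.083)
t=1.200: state=(0.759, 0.135, 0.107)
t=1.400: state=(0.720, 0.147, 0.133)
t=1.600: state=(0.681, 0.158, 0.161)
t=1.800: state=(0.641, 0.168, 0.191)
t=2.000: state=(0.601, 0.176, 0.223)
t=2.200: state=(0.563, 0.181, 0.256)
t=2.400: state=(0.526, 0.184, 0.289)
t=2.600: state=(0.492, 0.185, 0.324)
t=2.800: state=(0.459, 0.183, 0.358)
t=3.000: state=(0.430, 0.179, 0.391)
t=3.200: state=(0.402, 0.174, 0.424)
t=3.400: state=(0.378, 0.167, 0.455)
t=3.600: state=(0.356, 0.159, 0.485)
t=3.800: state=(0.336, 0.150, 0.514)
t=3.900: state=(0.327, 0.146, 0.527)
compare at T: S=0.327, I=0.146, R=0.527

largest component: R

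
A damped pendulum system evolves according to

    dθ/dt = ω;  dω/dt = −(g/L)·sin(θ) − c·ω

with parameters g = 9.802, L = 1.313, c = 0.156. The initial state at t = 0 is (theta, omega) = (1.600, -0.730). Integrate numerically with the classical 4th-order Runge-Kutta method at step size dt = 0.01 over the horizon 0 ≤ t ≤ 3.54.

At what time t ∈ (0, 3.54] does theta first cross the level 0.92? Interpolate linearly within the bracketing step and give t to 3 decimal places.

t=0.000: state=(1.600, -0.730)
step 1 (dt=0.01): k1=(-0.730, -7.348), k2=(-0.767, -7.343), k3=(-0.767, -7.343), k4=(-0.803, -7.338); state += dt/6·(k1+2k2+2k3+k4)
t=0.010: state=(1.592, -0.803)
t=0.020: state=(1.584, -0.877)
t=0.030: state=(1.575, -0.950)
continuing one RK4 step at a time; state shown every 20 steps (Δt=0.2):
t=0.200: state=(1.309, -2.166)
t=0.340: state=(0.942, -3.051)
next step: t=0.350: state=(0.911, -3.106) — theta has crossed 0.92
linear interpolation between t=0.340 (0.94160) and t=0.350 (0.91081) → t≈0.347

t = 0.347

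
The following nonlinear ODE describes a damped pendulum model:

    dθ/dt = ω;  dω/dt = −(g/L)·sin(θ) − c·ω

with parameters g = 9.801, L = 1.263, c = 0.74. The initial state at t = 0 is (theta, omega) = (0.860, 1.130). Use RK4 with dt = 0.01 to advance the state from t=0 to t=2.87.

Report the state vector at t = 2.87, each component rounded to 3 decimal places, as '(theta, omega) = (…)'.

(theta, omega) = (0.236, -0.790)

t=0.000: state=(0.860, 1.130)
step 1 (dt=0.01): k1=(1.130, -6.717), k2=(1.096, -6.721), k3=(1.096, -6.720), k4=(1.063, -6.723); state += dt/6·(k1+2k2+2k3+k4)
t=0.010: state=(0.871, 1.063)
t=0.020: state=(0.881, 0.996)
t=0.030: state=(0.891, 0.928)
continuing one RK4 step at a time; state shown every 10 steps (Δt=0.1):
t=0.100: state=(0.939, 0.461)
t=0.200: state=(0.953, -0.181)
t=0.300: state=(0.905, -0.769)
t=0.400: state=(0.802, -1.280)
t=0.500: state=(0.653, -1.687)
t=0.600: state=(0.469, -1.964)
t=0.700: state=(0.265, -2.092)
t=0.800: state=(0.056, -2.061)
t=0.900: state=(-0.142, -1.879)
t=1.000: state=(-0.316, -1.573)
t=1.100: state=(-0.454, -1.177)
t=1.200: state=(-0.550, -0.731)
t=1.300: state=(-0.600, -0.270)
t=1.400: state=(-0.604, 0.175)
t=1.500: state=(-0.566, 0.578)
t=1.600: state=(-0.491, 0.915)
t=1.700: state=(-0.386, 1.168)
t=1.800: state=(-0.260, 1.322)
t=1.900: state=(-0.125, 1.371)
t=2.000: state=(0.010, 1.315)
t=2.100: state=(0.135, 1.165)
t=2.200: state=(0.241, 0.941)
t=2.300: state=(0.321, 0.664)
t=2.400: state=(0.373, 0.360)
t=2.500: state=(0.393, 0.053)
t=2.600: state=(0.384, -0.236)
t=2.700: state=(0.347, -0.488)
t=2.800: state=(0.288, -0.688)
t=2.870: state=(0.236, -0.790)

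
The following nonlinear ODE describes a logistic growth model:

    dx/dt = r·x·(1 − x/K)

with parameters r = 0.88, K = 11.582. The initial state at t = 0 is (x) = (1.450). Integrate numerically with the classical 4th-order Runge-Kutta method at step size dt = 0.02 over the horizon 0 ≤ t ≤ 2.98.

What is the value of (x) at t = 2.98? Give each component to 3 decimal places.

(x) = (7.683)

t=0.000: state=(1.450)
step 1 (dt=0.02): k1=(1.116), k2=(1.124), k3=(1.124), k4=(1.131); state += dt/6·(k1+2k2+2k3+k4)
t=0.020: state=(1.472)
t=0.040: state=(1.495)
t=0.060: state=(1.518)
continuing one RK4 step at a time; state shown every 5 steps (Δt=0.1):
t=0.100: state=(1.565)
t=0.200: state=(1.688)
t=0.300: state=(1.819)
t=0.400: state=(1.958)
t=0.500: state=(2.106)
t=0.600: state=(2.262)
t=0.700: state=(2.426)
t=0.800: state=(2.599)
t=0.900: state=(2.781)
t=1.000: state=(2.971)
t=1.100: state=(3.170)
t=1.200: state=(3.376)
t=1.300: state=(3.590)
t=1.400: state=(3.812)
t=1.500: state=(4.040)
t=1.600: state=(4.275)
t=1.700: state=(4.515)
t=1.800: state=(4.759)
t=1.900: state=(5.008)
t=2.000: state=(5.259)
t=2.100: state=(5.513)
t=2.200: state=(5.767)
t=2.300: state=(6.022)
t=2.400: state=(6.276)
t=2.500: state=(6.528)
t=2.600: state=(6.777)
t=2.700: state=(7.022)
t=2.800: state=(7.263)
t=2.900: state=(7.499)
t=2.980: state=(7.683)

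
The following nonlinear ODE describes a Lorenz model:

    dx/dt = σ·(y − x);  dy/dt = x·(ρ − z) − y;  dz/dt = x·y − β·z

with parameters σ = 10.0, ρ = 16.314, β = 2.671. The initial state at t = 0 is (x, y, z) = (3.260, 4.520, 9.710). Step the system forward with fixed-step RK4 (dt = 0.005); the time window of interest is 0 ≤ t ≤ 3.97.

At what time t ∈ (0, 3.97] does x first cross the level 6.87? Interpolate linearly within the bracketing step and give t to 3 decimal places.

t=0.000: state=(3.260, 4.520, 9.710)
step 1 (dt=0.005): k1=(12.600, 17.009, -11.200), k2=(12.710, 17.267, -10.843), k3=(12.714, 17.265, -10.842), k4=(12.828, 17.523, -10.481); state += dt/6·(k1+2k2+2k3+k4)
t=0.005: state=(3.324, 4.606, 9.656)
t=0.010: state=(3.388, 4.695, 9.605)
t=0.015: state=(3.454, 4.787, 9.558)
t=0.190: state=(6.791, 9.196, 11.166)
next step: t=0.195: state=(6.911, 9.323, 11.333) — x has crossed 6.87
linear interpolation between t=0.190 (6.79059) and t=0.195 (6.91103) → t≈0.193

t = 0.193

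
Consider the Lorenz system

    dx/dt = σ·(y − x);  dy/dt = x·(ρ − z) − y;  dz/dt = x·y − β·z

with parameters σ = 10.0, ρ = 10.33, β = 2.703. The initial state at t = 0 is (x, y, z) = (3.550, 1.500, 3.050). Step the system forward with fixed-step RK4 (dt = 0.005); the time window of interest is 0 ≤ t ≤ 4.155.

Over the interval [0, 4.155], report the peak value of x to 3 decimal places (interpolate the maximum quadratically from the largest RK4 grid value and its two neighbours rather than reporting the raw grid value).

max x = 7.921

t=0.000: state=(3.550, 1.500, 3.050)
step 1 (dt=0.005): k1=(-20.500, 24.344, -2.919), k2=(-19.379, 23.936, -2.763), k3=(-19.417, 23.956, -2.764), k4=(-18.331, 23.565, -2.614); state += dt/6·(k1+2k2+2k3+k4)
t=0.005: state=(3.453, 1.620, 3.036)
t=0.010: state=(3.366, 1.736, 3.024)
t=0.015: state=(3.290, 1.848, 3.013)
continuing one RK4 step at a time; state shown every 40 steps (Δt=0.2):
t=0.200: state=(4.039, 5.486, 3.692)
t=0.400: state=(7.429, 8.699, 9.229)
t=0.600: state=(6.486, 4.574, 13.386)
t=0.800: state=(3.247, 2.338, 9.954)
t=1.000: state=(2.715, 2.954, 6.887)
t=1.200: state=(3.914, 4.842, 5.995)
t=1.400: state=(6.035, 6.983, 8.342)
t=1.600: state=(6.436, 5.778, 11.580)
t=1.800: state=(4.540, 3.692, 10.545)
t=2.000: state=(3.706, 3.709, 8.311)
t=2.200: state=(4.341, 4.910, 7.482)
t=2.400: state=(5.589, 6.118, 8.766)
t=2.600: state=(5.867, 5.571, 10.543)
t=2.800: state=(4.871, 4.360, 10.171)
t=3.000: state=(4.295, 4.260, 8.835)
t=3.200: state=(4.651, 4.991, 8.309)
t=3.400: state=(5.363, 5.645, 9.060)
t=3.600: state=(5.497, 5.337, 10.009)
t=3.800: state=(4.957, 4.670, 9.826)
t=4.000: state=(4.619, 4.594, 9.062)
t=4.155: state=(4.743, 4.911, 8.762)
largest grid value and its neighbours: x(0.470)=7.92036, x(0.475)=7.92037, x(0.480)=7.91532
parabola through these three points peaks at t≈0.473 with x≈7.92100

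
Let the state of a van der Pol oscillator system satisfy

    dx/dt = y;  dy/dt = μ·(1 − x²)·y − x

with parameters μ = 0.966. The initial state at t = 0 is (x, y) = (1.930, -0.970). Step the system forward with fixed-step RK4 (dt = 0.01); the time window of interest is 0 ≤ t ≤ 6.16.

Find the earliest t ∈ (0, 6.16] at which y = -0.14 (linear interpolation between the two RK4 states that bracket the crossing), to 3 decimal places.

t=0.000: state=(1.930, -0.970)
step 1 (dt=0.01): k1=(-0.970, 0.623), k2=(-0.967, 0.602), k3=(-0.967, 0.603), k4=(-0.964, 0.582); state += dt/6·(k1+2k2+2k3+k4)
t=0.010: state=(1.920, -0.964)
t=0.020: state=(1.911, -0.958)
t=0.030: state=(1.901, -0.953)
continuing one RK4 step at a time; state shown every 20 steps (Δt=0.2):
t=0.200: state=(1.744, -0.910)
t=0.400: state=(1.561, -0.934)
t=0.600: state=(1.367, -1.012)
t=0.800: state=(1.152, -1.142)
t=1.000: state=(0.906, -1.333)
t=1.200: state=(0.614, -1.603)
t=1.400: state=(0.258, -1.966)
t=1.600: state=(-0.177, -2.389)
t=1.800: state=(-0.690, -2.695)
t=2.000: state=(-1.224, -2.534)
t=2.200: state=(-1.662, -1.778)
t=2.400: state=(-1.924, -0.855)
t=2.600: state=(-2.022, -0.183)
t=2.610: state=(-2.024, -0.158)
next step: t=2.620: state=(-2.025, -0.133) — y has crossed -0.14
linear interpolation between t=2.610 (-0.15778) and t=2.620 (-0.13318) → t≈2.617

t = 2.617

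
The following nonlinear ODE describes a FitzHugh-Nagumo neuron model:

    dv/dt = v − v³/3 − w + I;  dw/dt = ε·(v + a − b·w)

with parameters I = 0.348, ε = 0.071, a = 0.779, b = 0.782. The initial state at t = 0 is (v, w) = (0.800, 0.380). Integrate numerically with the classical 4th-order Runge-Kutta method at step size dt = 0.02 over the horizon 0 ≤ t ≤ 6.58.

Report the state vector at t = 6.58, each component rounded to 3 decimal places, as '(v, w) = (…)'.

t=0.000: state=(0.800, 0.380)
step 1 (dt=0.02): k1=(0.597, 0.091), k2=(0.599, 0.091), k3=(0.599, 0.091), k4=(0.600, 0.092); state += dt/6·(k1+2k2+2k3+k4)
t=0.020: state=(0.812, 0.382)
t=0.040: state=(0.824, 0.384)
t=0.060: state=(0.836, 0.386)
continuing one RK4 step at a time; state shown every 25 steps (Δt=0.5):
t=0.500: state=(1.100, 0.430)
t=1.000: state=(1.346, 0.489)
t=1.500: state=(1.489, 0.553)
t=2.000: state=(1.543, 0.618)
t=2.500: state=(1.548, 0.683)
t=3.000: state=(1.527, 0.745)
t=3.500: state=(1.494, 0.805)
t=4.000: state=(1.454, 0.862)
t=4.500: state=(1.410, 0.916)
t=5.000: state=(1.362, 0.966)
t=5.500: state=(1.311, 1.014)
t=6.000: state=(1.256, 1.058)
t=6.500: state=(1.196, 1.100)
t=6.580: state=(1.186, 1.106)

(v, w) = (1.186, 1.106)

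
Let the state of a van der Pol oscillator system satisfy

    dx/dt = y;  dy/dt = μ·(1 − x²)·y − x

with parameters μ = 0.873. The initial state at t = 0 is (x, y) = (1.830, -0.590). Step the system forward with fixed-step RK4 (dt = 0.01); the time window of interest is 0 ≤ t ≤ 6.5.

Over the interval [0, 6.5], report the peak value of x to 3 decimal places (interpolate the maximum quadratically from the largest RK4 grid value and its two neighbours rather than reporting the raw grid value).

max x = 2.007

t=0.000: state=(1.830, -0.590)
step 1 (dt=0.01): k1=(-0.590, -0.620), k2=(-0.593, -0.616), k3=(-0.593, -0.616), k4=(-0.596, -0.613); state += dt/6·(k1+2k2+2k3+k4)
t=0.010: state=(1.824, -0.596)
t=0.020: state=(1.818, -0.602)
t=0.030: state=(1.812, -0.608)
continuing one RK4 step at a time; state shown every 25 steps (Δt=0.25):
t=0.250: state=(1.664, -0.731)
t=0.500: state=(1.465, -0.869)
t=0.750: state=(1.227, -1.038)
t=1.000: state=(0.941, -1.264)
t=1.250: state=(0.588, -1.582)
t=1.500: state=(0.141, -2.007)
t=1.750: state=(-0.418, -2.440)
t=2.000: state=(-1.048, -2.494)
t=2.250: state=(-1.598, -1.787)
t=2.500: state=(-1.915, -0.764)
t=2.750: state=(-2.007, -0.041)
t=3.000: state=(-1.964, 0.346)
t=3.250: state=(-1.848, 0.559)
t=3.500: state=(-1.690, 0.706)
t=3.750: state=(-1.496, 0.845)
t=4.000: state=(-1.265, 1.007)
t=4.250: state=(-0.988, 1.223)
t=4.500: state=(-0.646, 1.526)
t=4.750: state=(-0.216, 1.936)
t=5.000: state=(0.326, 2.384)
t=5.250: state=(0.952, 2.531)
t=5.500: state=(1.526, 1.936)
t=5.750: state=(1.882, 0.909)
t=6.000: state=(2.003, 0.126)
t=6.250: state=(1.975, -0.302)
t=6.500: state=(1.869, -0.532)
largest grid value and its neighbours: x(6.050)=2.00684, x(6.060)=2.00690, x(6.070)=2.00677
parabola through these three points peaks at t≈6.058 with x≈2.00691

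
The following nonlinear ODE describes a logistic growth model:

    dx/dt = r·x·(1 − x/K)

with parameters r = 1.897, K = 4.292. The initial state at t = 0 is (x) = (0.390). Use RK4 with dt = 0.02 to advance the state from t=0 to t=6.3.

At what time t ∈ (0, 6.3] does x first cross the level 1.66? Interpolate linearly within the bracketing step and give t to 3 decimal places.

t = 0.971

t=0.000: state=(0.390)
step 1 (dt=0.02): k1=(0.673), k2=(0.683), k3=(0.683), k4=(0.694); state += dt/6·(k1+2k2+2k3+k4)
t=0.020: state=(0.404)
t=0.040: state=(0.418)
t=0.060: state=(0.432)
continuing one RK4 step at a time; state shown every 25 steps (Δt=0.5):
t=0.500: state=(0.880)
t=0.960: state=(1.639)
next step: t=0.980: state=(1.677) — x has crossed 1.66
linear interpolation between t=0.960 (1.63862) and t=0.980 (1.67722) → t≈0.971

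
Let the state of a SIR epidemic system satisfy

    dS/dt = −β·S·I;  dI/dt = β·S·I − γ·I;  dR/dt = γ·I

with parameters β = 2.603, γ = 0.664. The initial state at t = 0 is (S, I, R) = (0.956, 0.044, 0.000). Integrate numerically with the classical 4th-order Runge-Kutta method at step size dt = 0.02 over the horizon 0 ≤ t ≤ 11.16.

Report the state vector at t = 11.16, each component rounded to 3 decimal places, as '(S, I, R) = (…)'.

(S, I, R) = (0.021, 0.003, 0.976)

t=0.000: state=(0.956, 0.044, 0.000)
step 1 (dt=0.02): k1=(-0.109, 0.080, 0.029), k2=(-0.111, 0.082, 0.030), k3=(-0.111, 0.082, 0.030), k4=(-0.113, 0.083, 0.030); state += dt/6·(k1+2k2+2k3+k4)
t=0.020: state=(0.954, 0.046, 0.001)
t=0.040: state=(0.951, 0.047, 0.001)
t=0.060: state=(0.949, 0.049, 0.002)
continuing one RK4 step at a time; state shown every 25 steps (Δt=0.5):
t=0.500: state=(0.872, 0.104, 0.023)
t=1.000: state=(0.713, 0.212, 0.075)
t=1.500: state=(0.498, 0.336, 0.166)
t=2.000: state=(0.305, 0.404, 0.291)
t=2.500: state=(0.180, 0.394, 0.425)
t=3.000: state=(0.112, 0.340, 0.548)
t=3.500: state=(0.075, 0.275, 0.650)
t=4.000: state=(0.054, 0.214, 0.731)
t=4.500: state=(0.043, 0.164, 0.794)
t=5.000: state=(0.035, 0.124, 0.841)
t=5.500: state=(0.031, 0.093, 0.877)
t=6.000: state=(0.028, 0.069, 0.903)
t=6.500: state=(0.026, 0.051, 0.923)
t=7.000: state=(0.024, 0.038, 0.938)
t=7.500: state=(0.023, 0.028, 0.949)
t=8.000: state=(0.022, 0.021, 0.957)
t=8.500: state=(0.022, 0.015, 0.963)
t=9.000: state=(0.022, 0.011, 0.967)
t=9.500: state=(0.021, 0.008, 0.970)
t=10.000: state=(0.021, 0.006, 0.973)
t=10.500: state=(0.021, 0.005, 0.975)
t=11.000: state=(0.021, 0.003, 0.976)
t=11.160: state=(0.021, 0.003, 0.976)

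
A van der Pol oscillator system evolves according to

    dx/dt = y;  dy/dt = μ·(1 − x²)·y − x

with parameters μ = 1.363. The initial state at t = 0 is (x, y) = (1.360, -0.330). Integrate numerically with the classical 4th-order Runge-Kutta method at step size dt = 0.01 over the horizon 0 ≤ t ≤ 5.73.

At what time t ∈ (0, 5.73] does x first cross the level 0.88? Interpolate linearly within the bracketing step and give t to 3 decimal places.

t = 0.734

t=0.000: state=(1.360, -0.330)
step 1 (dt=0.01): k1=(-0.330, -0.978), k2=(-0.335, -0.973), k3=(-0.335, -0.973), k4=(-0.340, -0.967); state += dt/6·(k1+2k2+2k3+k4)
t=0.010: state=(1.357, -0.340)
t=0.020: state=(1.353, -0.349)
t=0.030: state=(1.350, -0.359)
continuing one RK4 step at a time; state shown every 20 steps (Δt=0.2):
t=0.200: state=(1.276, -0.509)
t=0.400: state=(1.157, -0.676)
t=0.600: state=(1.004, -0.857)
t=0.730: state=(0.884, -0.997)
next step: t=0.740: state=(0.874, -1.009) — x has crossed 0.88
linear interpolation between t=0.730 (0.88411) and t=0.740 (0.87407) → t≈0.734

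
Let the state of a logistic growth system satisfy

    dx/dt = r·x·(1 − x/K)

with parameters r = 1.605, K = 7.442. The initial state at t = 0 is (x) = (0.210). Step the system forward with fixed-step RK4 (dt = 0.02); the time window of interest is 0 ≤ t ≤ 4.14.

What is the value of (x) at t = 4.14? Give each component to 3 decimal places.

(x) = (7.123)

t=0.000: state=(0.210)
step 1 (dt=0.02): k1=(0.328), k2=(0.332), k3=(0.333), k4=(0.338); state += dt/6·(k1+2k2+2k3+k4)
t=0.020: state=(0.217)
t=0.040: state=(0.224)
t=0.060: state=(0.231)
continuing one RK4 step at a time; state shown every 10 steps (Δt=0.2):
t=0.200: state=(0.286)
t=0.400: state=(0.389)
t=0.600: state=(0.526)
t=0.800: state=(0.706)
t=1.000: state=(0.940)
t=1.200: state=(1.236)
t=1.400: state=(1.604)
t=1.600: state=(2.044)
t=1.800: state=(2.552)
t=2.000: state=(3.114)
t=2.200: state=(3.706)
t=2.400: state=(4.298)
t=2.600: state=(4.862)
t=2.800: state=(5.374)
t=3.000: state=(5.818)
t=3.200: state=(6.189)
t=3.400: state=(6.489)
t=3.600: state=(6.725)
t=3.800: state=(6.908)
t=4.000: state=(7.047)
t=4.140: state=(7.123)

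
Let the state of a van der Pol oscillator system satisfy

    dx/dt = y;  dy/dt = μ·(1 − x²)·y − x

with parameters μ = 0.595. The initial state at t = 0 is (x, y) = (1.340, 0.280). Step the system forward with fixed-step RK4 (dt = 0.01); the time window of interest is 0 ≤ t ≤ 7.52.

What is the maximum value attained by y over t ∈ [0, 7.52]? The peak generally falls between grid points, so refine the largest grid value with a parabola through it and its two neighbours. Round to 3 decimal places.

max y = 2.233

t=0.000: state=(1.340, 0.280)
step 1 (dt=0.01): k1=(0.280, -1.473), k2=(0.273, -1.471), k3=(0.273, -1.471), k4=(0.265, -1.469); state += dt/6·(k1+2k2+2k3+k4)
t=0.010: state=(1.343, 0.265)
t=0.020: state=(1.345, 0.251)
t=0.030: state=(1.348, 0.236)
continuing one RK4 step at a time; state shown every 25 steps (Δt=0.25):
t=0.250: state=(1.365, -0.072)
t=0.500: state=(1.308, -0.381)
t=0.750: state=(1.178, -0.651)
t=1.000: state=(0.983, -0.903)
t=1.250: state=(0.726, -1.158)
t=1.500: state=(0.403, -1.430)
t=1.750: state=(0.011, -1.704)
t=2.000: state=(-0.443, -1.903)
t=2.250: state=(-0.922, -1.879)
t=2.500: state=(-1.354, -1.513)
t=2.750: state=(-1.658, -0.903)
t=3.000: state=(-1.805, -0.291)
t=3.250: state=(-1.816, 0.178)
t=3.500: state=(-1.728, 0.510)
t=3.750: state=(-1.568, 0.760)
t=4.000: state=(-1.350, 0.979)
t=4.250: state=(-1.077, 1.206)
t=4.500: state=(-0.744, 1.467)
t=4.750: state=(-0.340, 1.771)
t=5.000: state=(0.142, 2.076)
t=5.250: state=(0.686, 2.233)
t=5.500: state=(1.226, 2.013)
t=5.750: state=(1.656, 1.370)
t=6.000: state=(1.901, 0.605)
t=6.250: state=(1.972, 0.001)
t=6.500: state=(1.919, -0.399)
t=6.750: state=(1.784, -0.668)
t=7.000: state=(1.590, -0.878)
t=7.250: state=(1.346, -1.077)
t=7.500: state=(1.049, -1.300)
t=7.520: state=(1.023, -1.319)
largest grid value and its neighbours: y(5.240)=2.23278, y(5.250)=2.23327, y(5.260)=2.23313
parabola through these three points peaks at t≈5.253 with y≈2.23329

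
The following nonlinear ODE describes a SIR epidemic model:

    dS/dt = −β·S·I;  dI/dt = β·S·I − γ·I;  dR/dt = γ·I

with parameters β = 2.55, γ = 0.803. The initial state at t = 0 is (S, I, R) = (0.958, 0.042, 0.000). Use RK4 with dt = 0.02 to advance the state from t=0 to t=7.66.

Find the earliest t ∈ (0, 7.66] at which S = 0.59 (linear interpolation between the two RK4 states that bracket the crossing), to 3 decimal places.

t=0.000: state=(0.958, 0.042, 0.000)
step 1 (dt=0.02): k1=(-0.103, 0.069, 0.034), k2=(-0.104, 0.070, 0.034), k3=(-0.104, 0.070, 0.034), k4=(-0.106, 0.071, 0.035); state += dt/6·(k1+2k2+2k3+k4)
t=0.020: state=(0.956, 0.043, 0.001)
t=0.040: state=(0.954, 0.045, 0.001)
t=0.060: state=(0.952, 0.046, 0.002)
continuing one RK4 step at a time; state shown every 25 steps (Δt=0.5):
t=0.500: state=(0.883, 0.091, 0.026)
t=1.000: state=(0.748, 0.174, 0.078)
t=1.420: state=(0.594, 0.256, 0.151)
next step: t=1.440: state=(0.586, 0.259, 0.155) — S has crossed 0.59
linear interpolation between t=1.420 (0.59387) and t=1.440 (0.58612) → t≈1.430

t = 1.430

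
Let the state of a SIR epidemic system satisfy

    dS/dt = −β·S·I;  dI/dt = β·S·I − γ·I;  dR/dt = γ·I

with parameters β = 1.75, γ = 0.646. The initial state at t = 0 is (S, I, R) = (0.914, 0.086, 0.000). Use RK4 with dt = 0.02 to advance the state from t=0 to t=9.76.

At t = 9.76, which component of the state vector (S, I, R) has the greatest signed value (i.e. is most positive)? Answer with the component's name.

largest component: R

t=0.000: state=(0.914, 0.086, 0.000)
step 1 (dt=0.02): k1=(-0.138, 0.082, 0.056), k2=(-0.139, 0.083, 0.056), k3=(-0.139, 0.083, 0.056), k4=(-0.140, 0.083, 0.057); state += dt/6·(k1+2k2+2k3+k4)
t=0.020: state=(0.911, 0.088, 0.001)
t=0.040: state=(0.908, 0.089, 0.002)
t=0.060: state=(0.906, 0.091, 0.003)
continuing one RK4 step at a time; state shown every 25 steps (Δt=0.5):
t=0.500: state=(0.831, 0.134, 0.035)
t=1.000: state=(0.721, 0.191, 0.088)
t=1.500: state=(0.595, 0.247, 0.159)
t=2.000: state=(0.471, 0.284, 0.245)
t=2.500: state=(0.364, 0.296, 0.339)
t=3.000: state=(0.282, 0.284, 0.434)
t=3.500: state=(0.223, 0.256, 0.521)
t=4.000: state=(0.181, 0.221, 0.598)
t=4.500: state=(0.151, 0.185, 0.664)
t=5.000: state=(0.131, 0.151, 0.718)
t=5.500: state=(0.116, 0.122, 0.762)
t=6.000: state=(0.105, 0.097, 0.797)
t=6.500: state=(0.098, 0.077, 0.825)
t=7.000: state=(0.092, 0.061, 0.847)
t=7.500: state=(0.088, 0.047, 0.865)
t=8.000: state=(0.085, 0.037, 0.878)
t=8.500: state=(0.082, 0.029, 0.889)
t=9.000: state=(0.080, 0.022, 0.897)
t=9.500: state=(0.079, 0.017, 0.904)
t=9.760: state=(0.078, 0.015, 0.906)
compare at T: S=0.078, I=0.015, R=0.906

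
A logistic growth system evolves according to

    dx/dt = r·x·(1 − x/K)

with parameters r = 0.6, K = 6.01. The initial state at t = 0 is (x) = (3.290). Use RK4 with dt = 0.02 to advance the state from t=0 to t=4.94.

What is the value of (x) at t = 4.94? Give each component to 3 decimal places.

t=0.000: state=(3.290)
step 1 (dt=0.02): k1=(0.893), k2=(0.893), k3=(0.893), k4=(0.892); state += dt/6·(k1+2k2+2k3+k4)
t=0.020: state=(3.308)
t=0.040: state=(3.326)
t=0.060: state=(3.344)
continuing one RK4 step at a time; state shown every 10 steps (Δt=0.2):
t=0.200: state=(3.467)
t=0.400: state=(3.642)
t=0.600: state=(3.812)
t=0.800: state=(3.976)
t=1.000: state=(4.134)
t=1.200: state=(4.285)
t=1.400: state=(4.429)
t=1.600: state=(4.565)
t=1.800: state=(4.693)
t=2.000: state=(4.812)
t=2.200: state=(4.923)
t=2.400: state=(5.026)
t=2.600: state=(5.120)
t=2.800: state=(5.208)
t=3.000: state=(5.287)
t=3.200: state=(5.360)
t=3.400: state=(5.427)
t=3.600: state=(5.487)
t=3.800: state=(5.541)
t=4.000: state=(5.591)
t=4.200: state=(5.635)
t=4.400: state=(5.675)
t=4.600: state=(5.711)
t=4.800: state=(5.743)
t=4.940: state=(5.764)

(x) = (5.764)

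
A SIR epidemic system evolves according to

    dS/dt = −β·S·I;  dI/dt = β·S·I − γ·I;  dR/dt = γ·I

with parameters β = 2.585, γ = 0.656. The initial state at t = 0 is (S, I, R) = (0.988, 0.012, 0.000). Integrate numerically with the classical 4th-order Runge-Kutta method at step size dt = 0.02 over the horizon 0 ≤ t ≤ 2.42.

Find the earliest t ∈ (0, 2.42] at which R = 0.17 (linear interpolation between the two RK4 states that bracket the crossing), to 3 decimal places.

t=0.000: state=(0.988, 0.012, 0.000)
step 1 (dt=0.02): k1=(-0.031, 0.023, 0.008), k2=(-0.031, 0.023, 0.008), k3=(-0.031, 0.023, 0.008), k4=(-0.032, 0.024, 0.008); state += dt/6·(k1+2k2+2k3+k4)
t=0.020: state=(0.987, 0.012, 0.000)
t=0.040: state=(0.987, 0.013, 0.000)
t=0.060: state=(0.986, 0.013, 0.001)
continuing one RK4 step at a time; state shown every 5 steps (Δt=0.1):
t=0.100: state=(0.985, 0.015, 0.001)
t=0.200: state=(0.981, 0.018, 0.002)
t=0.300: state=(0.976, 0.021, 0.003)
t=0.400: state=(0.970, 0.025, 0.005)
t=0.500: state=(0.963, 0.031, 0.007)
t=0.600: state=(0.955, 0.037, 0.009)
t=0.700: state=(0.945, 0.044, 0.011)
t=0.800: state=(0.933, 0.052, 0.015)
t=0.900: state=(0.919, 0.062, 0.018)
t=1.000: state=(0.903, 0.074, 0.023)
t=1.100: state=(0.885, 0.087, 0.028)
t=1.200: state=(0.863, 0.102, 0.034)
t=1.300: state=(0.839, 0.120, 0.042)
t=1.400: state=(0.811, 0.139, 0.050)
t=1.500: state=(0.781, 0.159, 0.060)
t=1.600: state=(0.747, 0.182, 0.071)
t=1.700: state=(0.711, 0.206, 0.084)
t=1.800: state=(0.672, 0.230, 0.098)
t=1.900: state=(0.631, 0.255, 0.114)
t=2.000: state=(0.589, 0.280, 0.131)
t=2.100: state=(0.546, 0.304, 0.151)
t=2.180: state=(0.512, 0.321, 0.167)
next step: t=2.200: state=(0.503, 0.326, 0.171) — R has crossed 0.17
linear interpolation between t=2.180 (0.16697) and t=2.200 (0.17121) → t≈2.194

t = 2.194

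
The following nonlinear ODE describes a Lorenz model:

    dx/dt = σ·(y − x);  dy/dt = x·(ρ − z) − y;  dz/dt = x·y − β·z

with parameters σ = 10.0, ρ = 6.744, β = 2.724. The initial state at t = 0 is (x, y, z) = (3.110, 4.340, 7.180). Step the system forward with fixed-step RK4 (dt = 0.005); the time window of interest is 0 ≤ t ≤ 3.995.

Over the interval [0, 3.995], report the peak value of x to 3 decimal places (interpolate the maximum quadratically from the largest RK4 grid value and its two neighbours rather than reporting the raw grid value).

max x = 4.227

t=0.000: state=(3.110, 4.340, 7.180)
step 1 (dt=0.005): k1=(12.300, -5.696, -6.061), k2=(11.850, -5.648, -5.931), k3=(11.863, -5.648, -5.936), k4=(11.424, -5.600, -5.812); state += dt/6·(k1+2k2+2k3+k4)
t=0.005: state=(3.169, 4.312, 7.150)
t=0.010: state=(3.224, 4.284, 7.122)
t=0.015: state=(3.275, 4.257, 7.094)
continuing one RK4 step at a time; state shown every 40 steps (Δt=0.2):
t=0.200: state=(3.692, 3.580, 6.321)
t=0.400: state=(3.493, 3.462, 5.576)
t=0.600: state=(3.605, 3.735, 5.187)
t=0.800: state=(3.933, 4.106, 5.306)
t=1.000: state=(4.195, 4.265, 5.742)
t=1.200: state=(4.184, 4.112, 6.060)
t=1.400: state=(3.979, 3.869, 6.014)
t=1.600: state=(3.814, 3.769, 5.760)
t=1.800: state=(3.808, 3.842, 5.565)
t=2.000: state=(3.918, 3.983, 5.562)
t=2.200: state=(4.028, 4.065, 5.705)
t=2.400: state=(4.049, 4.034, 5.841)
t=2.600: state=(3.986, 3.946, 5.858)
t=2.800: state=(3.916, 3.892, 5.777)
t=3.000: state=(3.898, 3.904, 5.692)
t=3.200: state=(3.930, 3.954, 5.672)
t=3.400: state=(3.974, 3.992, 5.715)
t=3.600: state=(3.991, 3.990, 5.770)
t=3.800: state=(3.974, 3.960, 5.788)
t=3.995: state=(3.947, 3.936, 5.766)
largest grid value and its neighbours: x(1.085)=4.22668, x(1.090)=4.22677, x(1.095)=4.22667
parabola through these three points peaks at t≈1.090 with x≈4.22677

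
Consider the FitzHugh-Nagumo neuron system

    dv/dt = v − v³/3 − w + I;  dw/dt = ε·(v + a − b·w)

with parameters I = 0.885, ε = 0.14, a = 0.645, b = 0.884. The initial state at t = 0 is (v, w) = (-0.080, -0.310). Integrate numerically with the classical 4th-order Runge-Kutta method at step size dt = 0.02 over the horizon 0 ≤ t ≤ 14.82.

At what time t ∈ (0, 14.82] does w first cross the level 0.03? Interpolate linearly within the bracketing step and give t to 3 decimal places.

t = 1.402

t=0.000: state=(-0.080, -0.310)
step 1 (dt=0.02): k1=(1.115, 0.117), k2=(1.125, 0.119), k3=(1.125, 0.119), k4=(1.135, 0.120); state += dt/6·(k1+2k2+2k3+k4)
t=0.020: state=(-0.057, -0.308)
t=0.040: state=(-0.035, -0.305)
t=0.060: state=(-0.011, -0.303)
continuing one RK4 step at a time; state shown every 25 steps (Δt=0.5):
t=0.500: state=(0.614, -0.231)
t=1.000: state=(1.444, -0.102)
t=1.400: state=(1.848, 0.029)
next step: t=1.420: state=(1.860, 0.036) — w has crossed 0.03
linear interpolation between t=1.400 (0.02931) and t=1.420 (0.03623) → t≈1.402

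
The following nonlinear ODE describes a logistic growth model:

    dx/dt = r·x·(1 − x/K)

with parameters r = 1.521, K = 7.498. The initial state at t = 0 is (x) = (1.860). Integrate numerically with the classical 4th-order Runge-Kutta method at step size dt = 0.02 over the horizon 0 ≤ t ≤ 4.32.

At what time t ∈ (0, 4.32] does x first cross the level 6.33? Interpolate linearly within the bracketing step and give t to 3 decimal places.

t = 1.840

t=0.000: state=(1.860)
step 1 (dt=0.02): k1=(2.127), k2=(2.143), k3=(2.144), k4=(2.160); state += dt/6·(k1+2k2+2k3+k4)
t=0.020: state=(1.903)
t=0.040: state=(1.946)
t=0.060: state=(1.991)
continuing one RK4 step at a time; state shown every 10 steps (Δt=0.2):
t=0.200: state=(2.317)
t=0.400: state=(2.830)
t=0.600: state=(3.382)
t=0.800: state=(3.951)
t=1.000: state=(4.511)
t=1.200: state=(5.037)
t=1.400: state=(5.511)
t=1.600: state=(5.923)
t=1.800: state=(6.268)
t=1.840: state=(6.330)
next step: t=1.860: state=(6.359) — x has crossed 6.33
linear interpolation between t=1.840 (6.32968) and t=1.860 (6.35937) → t≈1.840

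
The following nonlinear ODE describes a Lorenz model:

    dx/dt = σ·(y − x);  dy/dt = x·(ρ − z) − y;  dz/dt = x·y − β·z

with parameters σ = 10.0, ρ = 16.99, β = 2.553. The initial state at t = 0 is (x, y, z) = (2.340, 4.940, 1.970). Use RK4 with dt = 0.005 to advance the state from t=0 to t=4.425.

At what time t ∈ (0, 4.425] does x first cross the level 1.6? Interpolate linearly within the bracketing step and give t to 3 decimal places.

t = 0.516

t=0.000: state=(2.340, 4.940, 1.970)
step 1 (dt=0.005): k1=(26.000, 30.207, 6.530), k2=(26.105, 31.068, 6.991), k3=(26.124, 31.067, 6.995), k4=(26.247, 31.927, 7.470); state += dt/6·(k1+2k2+2k3+k4)
t=0.005: state=(2.471, 5.095, 2.005)
t=0.010: state=(2.603, 5.259, 2.045)
t=0.015: state=(2.736, 5.432, 2.090)
continuing one RK4 step at a time; state shown every 40 steps (Δt=0.2):
t=0.200: state=(10.422, 15.465, 12.471)
t=0.400: state=(7.530, 0.807, 24.628)
t=0.515: state=(1.638, -1.530, 18.078)
next step: t=0.520: state=(1.483, -1.530, 17.837) — x has crossed 1.6
linear interpolation between t=0.515 (1.63755) and t=0.520 (1.48304) → t≈0.516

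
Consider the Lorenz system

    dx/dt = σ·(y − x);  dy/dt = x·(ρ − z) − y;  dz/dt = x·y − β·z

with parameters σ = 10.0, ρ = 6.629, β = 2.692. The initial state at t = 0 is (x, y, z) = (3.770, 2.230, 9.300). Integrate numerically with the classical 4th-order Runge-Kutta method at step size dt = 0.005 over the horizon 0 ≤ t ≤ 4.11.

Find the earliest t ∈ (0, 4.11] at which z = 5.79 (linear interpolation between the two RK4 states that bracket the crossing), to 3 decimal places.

t=0.000: state=(3.770, 2.230, 9.300)
step 1 (dt=0.005): k1=(-15.400, -12.300, -16.629), k2=(-15.322, -12.011, -16.717), k3=(-15.317, -12.011, -16.713), k4=(-15.235, -11.726, -16.796); state += dt/6·(k1+2k2+2k3+k4)
t=0.005: state=(3.693, 2.170, 9.216)
t=0.010: state=(3.618, 2.113, 9.132)
t=0.015: state=(3.543, 2.058, 9.047)
continuing one RK4 step at a time; state shown every 40 steps (Δt=0.2):
t=0.200: state=(1.760, 1.297, 6.039)
t=0.215: state=(1.695, 1.296, 5.833)
next step: t=0.220: state=(1.676, 1.296, 5.766) — z has crossed 5.79
linear interpolation between t=0.215 (5.83283) and t=0.220 (5.76570) → t≈0.218

t = 0.218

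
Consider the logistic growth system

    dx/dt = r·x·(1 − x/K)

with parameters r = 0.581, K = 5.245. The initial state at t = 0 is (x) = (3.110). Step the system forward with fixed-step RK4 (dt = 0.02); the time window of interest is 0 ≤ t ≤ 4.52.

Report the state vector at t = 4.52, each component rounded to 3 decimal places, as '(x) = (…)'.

(x) = (4.997)

t=0.000: state=(3.110)
step 1 (dt=0.02): k1=(0.736), k2=(0.735), k3=(0.735), k4=(0.734); state += dt/6·(k1+2k2+2k3+k4)
t=0.020: state=(3.125)
t=0.040: state=(3.139)
t=0.060: state=(3.154)
continuing one RK4 step at a time; state shown every 10 steps (Δt=0.2):
t=0.200: state=(3.255)
t=0.400: state=(3.397)
t=0.600: state=(3.533)
t=0.800: state=(3.665)
t=1.000: state=(3.790)
t=1.200: state=(3.909)
t=1.400: state=(4.021)
t=1.600: state=(4.127)
t=1.800: state=(4.226)
t=2.000: state=(4.318)
t=2.200: state=(4.403)
t=2.400: state=(4.482)
t=2.600: state=(4.555)
t=2.800: state=(4.621)
t=3.000: state=(4.682)
t=3.200: state=(4.738)
t=3.400: state=(4.789)
t=3.600: state=(4.835)
t=3.800: state=(4.877)
t=4.000: state=(4.915)
t=4.200: state=(4.949)
t=4.400: state=(4.980)
t=4.520: state=(4.997)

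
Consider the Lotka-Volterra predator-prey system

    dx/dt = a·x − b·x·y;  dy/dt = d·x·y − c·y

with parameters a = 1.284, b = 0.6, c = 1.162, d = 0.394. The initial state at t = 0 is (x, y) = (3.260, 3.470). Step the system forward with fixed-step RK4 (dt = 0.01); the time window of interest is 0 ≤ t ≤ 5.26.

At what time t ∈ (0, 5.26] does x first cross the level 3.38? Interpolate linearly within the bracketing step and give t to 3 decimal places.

t = 3.314

t=0.000: state=(3.260, 3.470)
step 1 (dt=0.01): k1=(-2.601, 0.425), k2=(-2.595, 0.407), k3=(-2.595, 0.407), k4=(-2.589, 0.390); state += dt/6·(k1+2k2+2k3+k4)
t=0.010: state=(3.234, 3.474)
t=0.020: state=(3.208, 3.478)
t=0.030: state=(3.183, 3.481)
continuing one RK4 step at a time; state shown every 20 steps (Δt=0.2):
t=0.200: state=(2.773, 3.487)
t=0.400: state=(2.371, 3.382)
t=0.600: state=(2.065, 3.191)
t=0.800: state=(1.846, 2.949)
t=1.000: state=(1.702, 2.687)
t=1.200: state=(1.619, 2.427)
t=1.400: state=(1.588, 2.182)
t=1.600: state=(1.601, 1.960)
t=1.800: state=(1.656, 1.766)
t=2.000: state=(1.750, 1.600)
t=2.200: state=(1.882, 1.463)
t=2.400: state=(2.056, 1.354)
t=2.600: state=(2.271, 1.273)
t=2.800: state=(2.529, 1.218)
t=3.000: state=(2.830, 1.192)
t=3.200: state=(3.171, 1.197)
t=3.310: state=(3.373, 1.214)
next step: t=3.320: state=(3.391, 1.216) — x has crossed 3.38
linear interpolation between t=3.310 (3.37264) and t=3.320 (3.39142) → t≈3.314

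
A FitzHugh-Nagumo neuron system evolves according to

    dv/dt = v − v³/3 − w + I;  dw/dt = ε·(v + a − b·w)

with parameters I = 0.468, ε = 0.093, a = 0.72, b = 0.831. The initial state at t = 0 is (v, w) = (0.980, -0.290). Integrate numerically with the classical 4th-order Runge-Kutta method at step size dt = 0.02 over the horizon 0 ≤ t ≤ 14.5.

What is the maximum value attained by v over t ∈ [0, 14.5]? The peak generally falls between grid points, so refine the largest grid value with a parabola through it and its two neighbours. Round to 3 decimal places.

max v = 1.910

t=0.000: state=(0.980, -0.290)
step 1 (dt=0.02): k1=(1.424, 0.181), k2=(1.423, 0.182), k3=(1.423, 0.182), k4=(1.421, 0.183); state += dt/6·(k1+2k2+2k3+k4)
t=0.020: state=(1.008, -0.286)
t=0.040: state=(1.037, -0.283)
t=0.060: state=(1.065, -0.279)
continuing one RK4 step at a time; state shown every 25 steps (Δt=0.5):
t=0.500: state=(1.594, -0.186)
t=1.000: state=(1.862, -0.066)
t=1.500: state=(1.910, 0.056)
t=2.000: state=(1.890, 0.173)
t=2.500: state=(1.852, 0.285)
t=3.000: state=(1.809, 0.390)
t=3.500: state=(1.765, 0.490)
t=4.000: state=(1.720, 0.584)
t=4.500: state=(1.674, 0.672)
t=5.000: state=(1.627, 0.754)
t=5.500: state=(1.579, 0.832)
t=6.000: state=(1.530, 0.904)
t=6.500: state=(1.479, 0.971)
t=7.000: state=(1.427, 1.033)
t=7.500: state=(1.372, 1.091)
t=8.000: state=(1.315, 1.144)
t=8.500: state=(1.253, 1.192)
t=9.000: state=(1.187, 1.235)
t=9.500: state=(1.115, 1.274)
t=10.000: state=(1.034, 1.307)
t=10.500: state=(0.940, 1.336)
t=11.000: state=(0.826, 1.358)
t=11.500: state=(0.683, 1.374)
t=12.000: state=(0.488, 1.382)
t=12.500: state=(0.199, 1.378)
t=13.000: state=(-0.257, 1.358)
t=13.500: state=(-0.939, 1.313)
t=14.000: state=(-1.605, 1.237)
t=14.500: state=(-1.904, 1.142)
largest grid value and its neighbours: v(1.480)=1.91026, v(1.500)=1.91029, v(1.520)=1.91022
parabola through these three points peaks at t≈1.496 with v≈1.91029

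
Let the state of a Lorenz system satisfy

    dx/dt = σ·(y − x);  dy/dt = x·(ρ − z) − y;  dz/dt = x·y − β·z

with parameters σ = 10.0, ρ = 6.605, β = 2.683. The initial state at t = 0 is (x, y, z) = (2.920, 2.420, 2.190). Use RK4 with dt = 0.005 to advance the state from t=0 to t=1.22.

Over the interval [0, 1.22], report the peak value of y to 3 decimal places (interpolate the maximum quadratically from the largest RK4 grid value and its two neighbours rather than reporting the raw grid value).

t=0.000: state=(2.920, 2.420, 2.190)
step 1 (dt=0.005): k1=(-5.000, 10.472, 1.191), k2=(-4.613, 10.382, 1.229), k3=(-4.625, 10.386, 1.230), k4=(-4.249, 10.300, 1.269); state += dt/6·(k1+2k2+2k3+k4)
t=0.005: state=(2.897, 2.472, 2.196)
t=0.010: state=(2.877, 2.523, 2.203)
t=0.015: state=(2.861, 2.573, 2.210)
continuing one RK4 step at a time; state shown every 10 steps (Δt=0.05):
t=0.050: state=(2.830, 2.911, 2.272)
t=0.100: state=(2.959, 3.368, 2.411)
t=0.150: state=(3.216, 3.819, 2.628)
t=0.200: state=(3.548, 4.263, 2.939)
t=0.250: state=(3.921, 4.686, 3.354)
t=0.300: state=(4.303, 5.058, 3.874)
t=0.350: state=(4.664, 5.342, 4.483)
t=0.400: state=(4.970, 5.502, 5.148)
t=0.450: state=(5.186, 5.510, 5.816)
t=0.500: state=(5.287, 5.363, 6.424)
t=0.550: state=(5.261, 5.082, 6.910)
t=0.600: state=(5.113, 4.712, 7.233)
t=0.650: state=(4.869, 4.308, 7.379)
t=0.700: state=(4.564, 3.919, 7.359)
t=0.750: state=(4.236, 3.580, 7.205)
t=0.800: state=(3.918, 3.310, 6.956)
t=0.850: state=(3.634, 3.112, 6.647)
t=0.900: state=(3.399, 2.981, 6.312)
t=0.950: state=(3.217, 2.910, 5.974)
t=1.000: state=(3.091, 2.890, 5.651)
t=1.050: state=(3.015, 2.914, 5.355)
t=1.100: state=(2.987, 2.974, 5.095)
t=1.150: state=(3.001, 3.066, 4.878)
t=1.200: state=(3.051, 3.184, 4.707)
t=1.220: state=(3.080, 3.238, 4.653)
largest grid value and its neighbours: y(0.425)=5.52574, y(0.430)=5.52581, y(0.435)=5.52429
parabola through these three points peaks at t≈0.428 with y≈5.52598

max y = 5.526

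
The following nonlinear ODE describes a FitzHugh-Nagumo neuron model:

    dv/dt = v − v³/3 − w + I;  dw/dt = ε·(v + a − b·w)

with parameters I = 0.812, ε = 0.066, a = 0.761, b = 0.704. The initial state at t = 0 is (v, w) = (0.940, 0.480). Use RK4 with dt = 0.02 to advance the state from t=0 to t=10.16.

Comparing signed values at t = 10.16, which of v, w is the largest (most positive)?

t=0.000: state=(0.940, 0.480)
step 1 (dt=0.02): k1=(0.995, 0.090), k2=(0.995, 0.091), k3=(0.995, 0.091), k4=(0.995, 0.091); state += dt/6·(k1+2k2+2k3+k4)
t=0.020: state=(0.960, 0.482)
t=0.040: state=(0.980, 0.484)
t=0.060: state=(1.000, 0.486)
continuing one RK4 step at a time; state shown every 25 steps (Δt=0.5):
t=0.500: state=(1.399, 0.532)
t=1.000: state=(1.671, 0.596)
t=1.500: state=(1.765, 0.663)
t=2.000: state=(1.778, 0.731)
t=2.500: state=(1.762, 0.796)
t=3.000: state=(1.736, 0.860)
t=3.500: state=(1.707, 0.921)
t=4.000: state=(1.676, 0.980)
t=4.500: state=(1.645, 1.037)
t=5.000: state=(1.613, 1.091)
t=5.500: state=(1.580, 1.143)
t=6.000: state=(1.547, 1.192)
t=6.500: state=(1.513, 1.240)
t=7.000: state=(1.478, 1.285)
t=7.500: state=(1.442, 1.328)
t=8.000: state=(1.405, 1.368)
t=8.500: state=(1.366, 1.407)
t=9.000: state=(1.326, 1.443)
t=9.500: state=(1.284, 1.478)
t=10.000: state=(1.239, 1.510)
t=10.160: state=(1.224, 1.519)
compare at T: v=1.224, w=1.519

largest component: w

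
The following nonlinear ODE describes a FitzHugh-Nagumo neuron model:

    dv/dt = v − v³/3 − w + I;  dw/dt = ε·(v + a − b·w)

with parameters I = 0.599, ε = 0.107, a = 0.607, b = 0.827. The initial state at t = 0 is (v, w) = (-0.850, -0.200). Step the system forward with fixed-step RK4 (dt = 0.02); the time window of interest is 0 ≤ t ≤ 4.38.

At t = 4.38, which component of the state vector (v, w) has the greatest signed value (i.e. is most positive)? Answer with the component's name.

largest component: v

t=0.000: state=(-0.850, -0.200)
step 1 (dt=0.02): k1=(0.154, -0.008), k2=(0.154, -0.008), k3=(0.154, -0.008), k4=(0.155, -0.008); state += dt/6·(k1+2k2+2k3+k4)
t=0.020: state=(-0.847, -0.200)
t=0.040: state=(-0.844, -0.200)
t=0.060: state=(-0.841, -0.200)
continuing one RK4 step at a time; state shown every 10 steps (Δt=0.2):
t=0.200: state=(-0.818, -0.201)
t=0.400: state=(-0.784, -0.202)
t=0.600: state=(-0.747, -0.202)
t=0.800: state=(-0.707, -0.201)
t=1.000: state=(-0.663, -0.199)
t=1.200: state=(-0.614, -0.196)
t=1.400: state=(-0.559, -0.192)
t=1.600: state=(-0.497, -0.187)
t=1.800: state=(-0.426, -0.181)
t=2.000: state=(-0.344, -0.173)
t=2.200: state=(-0.248, -0.163)
t=2.400: state=(-0.135, -0.152)
t=2.600: state=(-0.000, -0.138)
t=2.800: state=(0.161, -0.121)
t=3.000: state=(0.352, -0.100)
t=3.200: state=(0.575, -0.076)
t=3.400: state=(0.823, -0.047)
t=3.600: state=(1.081, -0.013)
t=3.800: state=(1.323, 0.026)
t=4.000: state=(1.524, 0.068)
t=4.200: state=(1.671, 0.114)
t=4.380: state=(1.759, 0.157)
compare at T: v=1.759, w=0.157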